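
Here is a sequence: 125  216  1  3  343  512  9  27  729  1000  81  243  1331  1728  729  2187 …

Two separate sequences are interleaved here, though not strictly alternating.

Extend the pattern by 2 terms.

Reading positions in blocks of 4 reveals the pattern AABB — 2 tracks woven together.
Track A is 125, 216, 343, 512, 729, 1000, 1331, 1728, which is the cubes 5³, 6³, 7³, ….
Track B is 1, 3, 9, 27, 81, 243, 729, 2187, which is powers of 3.
Position 17 falls in track A as its term 9, giving 2197.
The 18th slot belongs to track A; its 10th term is 2744.

2197, 2744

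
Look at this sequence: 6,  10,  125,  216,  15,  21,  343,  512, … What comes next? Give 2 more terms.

28, 36

Reading positions in blocks of 4 reveals the pattern AABB — 2 tracks woven together.
Stream A: 6, 10, 15, 21 — triangular numbers starting at T_3.
Stream B: 125, 216, 343, 512 — perfect cubes starting at 5³.
The 9th slot belongs to stream A; its 5th term is 28.
The 10th slot belongs to stream A; its 6th term is 36.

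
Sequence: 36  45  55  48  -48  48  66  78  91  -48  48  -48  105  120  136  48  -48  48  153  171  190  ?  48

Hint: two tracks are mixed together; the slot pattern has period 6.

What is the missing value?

-48

The slot pattern repeats as AAABBB (period 6), so there are 2 interleaved tracks.
Track A: 36, 45, 55, 66, 78, 91, 105, 120, 136, 153, 171, 190 — triangular numbers n(n+1)/2 for n = 8, 9, ….
Track B: 48, -48, 48, -48, 48, -48, 48, -48, 48, ?, 48 — alternating ±48.
The gap is track B's term 10; the rule gives -48.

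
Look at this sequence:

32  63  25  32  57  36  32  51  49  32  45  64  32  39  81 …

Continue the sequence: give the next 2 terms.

32, 33

Taking every 3rd term gives 3 separate tracks.
Subsequence A: 32, 32, 32, 32, 32. Constant 32.
Subsequence B: 63, 57, 51, 45, 39. Subtracting 6 each time.
Subsequence C: 25, 36, 49, 64, 81. Perfect squares starting at 5².
Position 16 → subsequence A, term 6 = 32.
The 17th slot belongs to subsequence B; its 6th term is 33.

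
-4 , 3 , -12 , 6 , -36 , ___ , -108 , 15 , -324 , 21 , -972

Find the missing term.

Split by position mod 2 into 2 tracks.
Stream A is -4, -12, -36, -108, -324, -972, which is a geometric progression (common ratio 3).
Stream B is 3, 6, ?, 15, 21, which is triangular numbers starting at T_2.
Stream B's pattern makes the blank 10.

10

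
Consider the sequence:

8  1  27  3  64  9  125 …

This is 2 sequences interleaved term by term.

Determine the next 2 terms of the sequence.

27, 216

Odd-indexed and even-indexed terms follow separate rules.
Track A: 8, 27, 64, 125. Consecutive cubes n³ from n = 2.
Track B: 1, 3, 9. Successive powers of 3.
Position 8 → track B, term 4 = 27.
Term 9 comes from track A (its 5th entry): 216.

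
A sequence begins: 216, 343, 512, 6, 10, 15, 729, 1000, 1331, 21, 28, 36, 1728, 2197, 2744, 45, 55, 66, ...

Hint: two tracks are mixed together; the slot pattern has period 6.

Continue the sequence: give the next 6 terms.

Positions follow the repeating pattern AAABBB; grouping by letter gives 2 tracks.
Track A = 216, 343, 512, 729, 1000, 1331, 1728, 2197, 2744: consecutive cubes n³ from n = 6.
Track B = 6, 10, 15, 21, 28, 36, 45, 55, 66: triangular numbers starting at T_3.
The 19th slot belongs to track A; its 10th term is 3375.
Position 20 falls in track A as its term 11, giving 4096.
Position 21 falls in track A as its term 12, giving 4913.
Position 22 → track B, term 10 = 78.
Position 23 falls in track B as its term 11, giving 91.
Position 24 → track B, term 12 = 105.

3375, 4096, 4913, 78, 91, 105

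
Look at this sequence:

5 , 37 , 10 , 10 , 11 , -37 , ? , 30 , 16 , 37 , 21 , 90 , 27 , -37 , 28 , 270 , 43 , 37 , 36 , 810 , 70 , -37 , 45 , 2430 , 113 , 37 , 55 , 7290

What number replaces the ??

Taking every 4th term gives 4 separate tracks.
Stream A: 5, 11, 16, 27, 43, 70, 113 (Fibonacci-style (each term is the sum of the two before it)).
Stream B: 37, -37, 37, -37, 37, -37, 37 (the oscillation 37·(−1)^(n+1)).
Stream C: 10, ?, 21, 28, 36, 45, 55 (triangular numbers starting at T_4).
Stream D: 10, 30, 90, 270, 810, 2430, 7290 (geometric, ×3 each step).
The gap is stream C's term 2; the rule gives 15.

15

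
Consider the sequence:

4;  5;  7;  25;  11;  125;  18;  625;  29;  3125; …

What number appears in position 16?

Positions 1, 3, 5, … form one subsequence and positions 2, 4, 6, … form another.
Track A: 4, 7, 11, 18, 29 — a Fibonacci-like recurrence a_n = a_{n-1} + a_{n-2}.
Track B: 5, 25, 125, 625, 3125 — successive powers of 5.
Position 16 → track B, term 8 = 390625.

390625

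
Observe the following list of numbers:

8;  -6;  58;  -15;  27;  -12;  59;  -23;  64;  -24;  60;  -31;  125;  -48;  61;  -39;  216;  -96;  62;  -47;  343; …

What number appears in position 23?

Taking every 4th term gives 4 separate tracks.
Stream A: 8, 27, 64, 125, 216, 343. Consecutive cubes n³ from n = 2.
Stream B: -6, -12, -24, -48, -96. Geometric with ratio 2.
Stream C: 58, 59, 60, 61, 62. Arithmetic, step +1.
Stream D: -15, -23, -31, -39, -47. Arithmetic, step −8.
Position 23 falls in stream C as its term 6, giving 63.

63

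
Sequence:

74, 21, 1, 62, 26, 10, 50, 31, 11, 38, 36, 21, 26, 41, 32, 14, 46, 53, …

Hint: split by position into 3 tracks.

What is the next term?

2

Taking every 3rd term gives 3 separate tracks.
Subsequence A: 74, 62, 50, 38, 26, 14 (arithmetic with common difference −12).
Subsequence B: 21, 26, 31, 36, 41, 46 (linear: a_n = 16 + 5·n).
Subsequence C: 1, 10, 11, 21, 32, 53 (each term equals the sum of the previous two).
The 19th slot belongs to subsequence A; its 7th term is 2.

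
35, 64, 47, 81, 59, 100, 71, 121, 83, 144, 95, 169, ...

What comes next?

Odd-indexed and even-indexed terms follow separate rules.
Stream A: 35, 47, 59, 71, 83, 95 — arithmetic with common difference +12.
Stream B: 64, 81, 100, 121, 144, 169 — the squares 8², 9², 10², ….
Position 13 falls in stream A as its term 7, giving 107.

107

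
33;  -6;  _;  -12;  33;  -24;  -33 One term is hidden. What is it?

Odd-indexed and even-indexed terms follow separate rules.
Subsequence A: 33, ?, 33, -33 — alternating ±33.
Subsequence B: -6, -12, -24 — multiplying by 2 each time.
Filling subsequence A at index 2 by its rule yields -33.

-33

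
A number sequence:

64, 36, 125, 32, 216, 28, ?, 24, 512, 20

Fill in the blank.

343

Split by position mod 2 into 2 tracks.
Subsequence A: 64, 125, 216, ?, 512 — the cubes 4³, 5³, 6³, ….
Subsequence B: 36, 32, 28, 24, 20 — subtracting 4 each time.
Subsequence A's pattern makes the blank 343.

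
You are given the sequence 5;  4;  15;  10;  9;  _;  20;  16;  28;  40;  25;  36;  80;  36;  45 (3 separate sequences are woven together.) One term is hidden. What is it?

The terms cycle through 3 interleaved subsequences.
Stream A: 5, 10, 20, 40, 80 — multiplying by 2 each time.
Stream B: 4, 9, 16, 25, 36 — perfect squares starting at 2².
Stream C: 15, ?, 28, 36, 45 — triangular numbers n(n+1)/2 for n = 5, 6, ….
The gap is stream C's term 2; the rule gives 21.

21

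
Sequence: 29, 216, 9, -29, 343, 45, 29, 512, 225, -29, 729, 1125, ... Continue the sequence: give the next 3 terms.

Split by position mod 3 into 3 tracks.
Subsequence A: 29, -29, 29, -29. Alternating ±29.
Subsequence B: 216, 343, 512, 729. Perfect cubes starting at 6³.
Subsequence C: 9, 45, 225, 1125. Geometric with ratio 5.
Position 13 falls in subsequence A as its term 5, giving 29.
Position 14 → subsequence B, term 5 = 1000.
The 15th slot belongs to subsequence C; its 5th term is 5625.

29, 1000, 5625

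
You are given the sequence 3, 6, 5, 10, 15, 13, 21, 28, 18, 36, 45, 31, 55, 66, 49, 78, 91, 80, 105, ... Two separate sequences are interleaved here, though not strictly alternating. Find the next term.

The slot pattern repeats as AAB (period 3), so there are 2 interleaved tracks.
Stream A is 3, 6, 10, 15, 21, 28, 36, 45, 55, 66, 78, 91, 105, which is triangular numbers starting at T_2.
Stream B is 5, 13, 18, 31, 49, 80, which is Fibonacci-style (each term is the sum of the two before it).
The 20th slot belongs to stream A; its 14th term is 120.

120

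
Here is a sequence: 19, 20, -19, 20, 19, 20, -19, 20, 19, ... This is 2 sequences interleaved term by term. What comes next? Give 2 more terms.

Odd-indexed and even-indexed terms follow separate rules.
Stream A: 19, -19, 19, -19, 19 — the oscillation 19·(−1)^(n+1).
Stream B: 20, 20, 20, 20 — constant 20.
Position 10 → stream B, term 5 = 20.
Position 11 → stream A, term 6 = -19.

20, -19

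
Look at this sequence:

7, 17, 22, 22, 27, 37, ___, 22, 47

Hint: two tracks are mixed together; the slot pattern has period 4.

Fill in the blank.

22

The slot pattern repeats as AABB (period 4), so there are 2 interleaved tracks.
Subsequence A: 7, 17, 27, 37, 47 — linear: a_n = -3 + 10·n.
Subsequence B: 22, 22, ?, 22 — the constant sequence 22.
Filling subsequence B at index 3 by its rule yields 22.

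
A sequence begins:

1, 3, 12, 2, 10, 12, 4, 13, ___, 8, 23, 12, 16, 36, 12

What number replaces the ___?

The terms cycle through 3 interleaved subsequences.
Stream A: 1, 2, 4, 8, 16 (powers of 2).
Stream B: 3, 10, 13, 23, 36 (a Fibonacci-like recurrence a_n = a_{n-1} + a_{n-2}).
Stream C: 12, 12, ?, 12, 12 (always 12).
So the missing entry in stream C is 12.

12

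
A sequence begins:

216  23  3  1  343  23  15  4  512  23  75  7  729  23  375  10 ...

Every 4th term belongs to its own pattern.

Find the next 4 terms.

1000, 23, 1875, 13

Read the sequence 4 terms at a time; column i is its own pattern.
Track A: 216, 343, 512, 729 — consecutive cubes n³ from n = 6.
Track B: 23, 23, 23, 23 — constant 23.
Track C: 3, 15, 75, 375 — geometric with ratio 5.
Track D: 1, 4, 7, 10 — linear: a_n = -2 + 3·n.
The 17th slot belongs to track A; its 5th term is 1000.
Term 18 comes from track B (its 5th entry): 23.
The 19th slot belongs to track C; its 5th term is 1875.
Term 20 comes from track D (its 5th entry): 13.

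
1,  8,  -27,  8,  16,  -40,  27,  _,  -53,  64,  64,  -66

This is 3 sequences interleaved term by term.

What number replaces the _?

32

The terms cycle through 3 interleaved subsequences.
Track A = 1, 8, 27, 64: the cubes 1³, 2³, 3³, ….
Track B = 8, 16, ?, 64: powers of 2.
Track C = -27, -40, -53, -66: linear: a_n = -14 − 13·n.
The gap is track B's term 3; the rule gives 32.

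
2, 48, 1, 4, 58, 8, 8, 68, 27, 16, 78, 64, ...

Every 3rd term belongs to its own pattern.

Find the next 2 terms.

The terms cycle through 3 interleaved subsequences.
Stream A is 2, 4, 8, 16, which is geometric with ratio 2.
Stream B is 48, 58, 68, 78, which is adding 10 each time.
Stream C is 1, 8, 27, 64, which is perfect cubes starting at 1³.
Position 13 falls in stream A as its term 5, giving 32.
Position 14 → stream B, term 5 = 88.

32, 88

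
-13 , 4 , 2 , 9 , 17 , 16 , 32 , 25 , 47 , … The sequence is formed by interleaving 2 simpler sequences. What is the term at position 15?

The terms cycle through 2 interleaved subsequences.
Subsequence A = -13, 2, 17, 32, 47: arithmetic with common difference +15.
Subsequence B = 4, 9, 16, 25: perfect squares starting at 2².
Position 15 falls in subsequence A as its term 8, giving 92.

92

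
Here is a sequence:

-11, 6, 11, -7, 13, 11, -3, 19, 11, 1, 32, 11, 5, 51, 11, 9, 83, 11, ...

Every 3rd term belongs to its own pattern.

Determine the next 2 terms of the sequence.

13, 134

The terms cycle through 3 interleaved subsequences.
Track A: -11, -7, -3, 1, 5, 9. Arithmetic with common difference +4.
Track B: 6, 13, 19, 32, 51, 83. Fibonacci-style (each term is the sum of the two before it).
Track C: 11, 11, 11, 11, 11, 11. Constant 11.
Position 19 falls in track A as its term 7, giving 13.
Position 20 falls in track B as its term 7, giving 134.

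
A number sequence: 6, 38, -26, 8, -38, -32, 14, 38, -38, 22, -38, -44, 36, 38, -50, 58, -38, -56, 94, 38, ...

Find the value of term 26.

Split by position mod 3: positions 1, 4, 7, … form one track, and each other residue class forms its own.
Track A is 6, 8, 14, 22, 36, 58, 94, which is Fibonacci-style (each term is the sum of the two before it).
Track B is 38, -38, 38, -38, 38, -38, 38, which is alternating ±38.
Track C is -26, -32, -38, -44, -50, -56, which is subtracting 6 each time.
Position 26 → track B, term 9 = 38.

38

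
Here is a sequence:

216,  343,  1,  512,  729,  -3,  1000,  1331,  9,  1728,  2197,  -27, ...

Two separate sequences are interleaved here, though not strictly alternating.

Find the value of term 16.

The slot pattern repeats as AAB (period 3), so there are 2 interleaved tracks.
Track A: 216, 343, 512, 729, 1000, 1331, 1728, 2197. Perfect cubes starting at 6³.
Track B: 1, -3, 9, -27. Geometric with ratio -3.
The 16th slot belongs to track A; its 11th term is 4096.

4096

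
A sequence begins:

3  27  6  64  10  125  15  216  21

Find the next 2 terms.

343, 28

Taking every 2nd term gives 2 separate tracks.
Track A: 3, 6, 10, 15, 21 — triangular numbers starting at T_2.
Track B: 27, 64, 125, 216 — the cubes 3³, 4³, 5³, ….
Position 10 → track B, term 5 = 343.
Position 11 falls in track A as its term 6, giving 28.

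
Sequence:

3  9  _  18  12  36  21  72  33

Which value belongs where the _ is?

9

Split by position mod 2 into 2 tracks.
Subsequence A: 3, ?, 12, 21, 33 — Fibonacci-style (each term is the sum of the two before it).
Subsequence B: 9, 18, 36, 72 — geometric, ×2 each step.
Filling subsequence A at index 2 by its rule yields 9.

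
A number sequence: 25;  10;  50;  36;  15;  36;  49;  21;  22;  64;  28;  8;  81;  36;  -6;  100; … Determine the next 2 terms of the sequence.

Read the sequence 3 terms at a time; column i is its own pattern.
Track A: 25, 36, 49, 64, 81, 100 (the squares 5², 6², 7², …).
Track B: 10, 15, 21, 28, 36 (triangular numbers n(n+1)/2 for n = 4, 5, …).
Track C: 50, 36, 22, 8, -6 (arithmetic with common difference −14).
Position 17 → track B, term 6 = 45.
Term 18 comes from track C (its 6th entry): -20.

45, -20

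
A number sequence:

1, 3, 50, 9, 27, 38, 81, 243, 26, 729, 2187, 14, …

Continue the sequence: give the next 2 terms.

Positions follow the repeating pattern AAB; grouping by letter gives 2 tracks.
Subsequence A: 1, 3, 9, 27, 81, 243, 729, 2187 — successive powers of 3.
Subsequence B: 50, 38, 26, 14 — linear: a_n = 62 − 12·n.
Position 13 → subsequence A, term 9 = 6561.
The 14th slot belongs to subsequence A; its 10th term is 19683.

6561, 19683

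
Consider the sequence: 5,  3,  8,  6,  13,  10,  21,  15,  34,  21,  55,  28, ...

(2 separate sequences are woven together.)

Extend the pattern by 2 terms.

Odd-indexed and even-indexed terms follow separate rules.
Track A: 5, 8, 13, 21, 34, 55 — each term equals the sum of the previous two.
Track B: 3, 6, 10, 15, 21, 28 — the triangular numbers T_2, T_3, ….
Position 13 → track A, term 7 = 89.
Term 14 comes from track B (its 7th entry): 36.

89, 36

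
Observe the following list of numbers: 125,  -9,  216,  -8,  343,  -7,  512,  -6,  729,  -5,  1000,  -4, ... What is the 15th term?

1728

Positions 1, 3, 5, … form one subsequence and positions 2, 4, 6, … form another.
Subsequence A is 125, 216, 343, 512, 729, 1000, which is consecutive cubes n³ from n = 5.
Subsequence B is -9, -8, -7, -6, -5, -4, which is linear: a_n = -10 + n.
Position 15 falls in subsequence A as its term 8, giving 1728.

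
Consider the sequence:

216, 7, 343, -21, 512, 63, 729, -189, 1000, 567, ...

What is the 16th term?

Split by position mod 2 into 2 tracks.
Track A: 216, 343, 512, 729, 1000 (the cubes 6³, 7³, 8³, …).
Track B: 7, -21, 63, -189, 567 (a geometric progression (common ratio -3)).
Term 16 comes from track B (its 8th entry): -15309.

-15309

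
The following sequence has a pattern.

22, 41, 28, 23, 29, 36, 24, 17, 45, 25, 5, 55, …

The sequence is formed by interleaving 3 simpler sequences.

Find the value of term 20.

-31

Read the sequence 3 terms at a time; column i is its own pattern.
Track A: 22, 23, 24, 25. Adding 1 each time.
Track B: 41, 29, 17, 5. Arithmetic, step −12.
Track C: 28, 36, 45, 55. The triangular numbers T_7, T_8, ….
Position 20 → track B, term 7 = -31.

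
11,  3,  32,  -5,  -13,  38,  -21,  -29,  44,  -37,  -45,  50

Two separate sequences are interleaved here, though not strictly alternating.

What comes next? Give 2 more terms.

Positions follow the repeating pattern AAB; grouping by letter gives 2 tracks.
Track A: 11, 3, -5, -13, -21, -29, -37, -45 — linear: a_n = 19 − 8·n.
Track B: 32, 38, 44, 50 — adding 6 each time.
Position 13 → track A, term 9 = -53.
Position 14 → track A, term 10 = -61.

-53, -61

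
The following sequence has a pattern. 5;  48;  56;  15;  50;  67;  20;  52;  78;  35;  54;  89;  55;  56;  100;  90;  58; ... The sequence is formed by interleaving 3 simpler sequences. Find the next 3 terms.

111, 145, 60

Split by position mod 3: positions 1, 4, 7, … form one track, and each other residue class forms its own.
Track A: 5, 15, 20, 35, 55, 90 (Fibonacci-style (each term is the sum of the two before it)).
Track B: 48, 50, 52, 54, 56, 58 (adding 2 each time).
Track C: 56, 67, 78, 89, 100 (adding 11 each time).
Position 18 falls in track C as its term 6, giving 111.
Position 19 falls in track A as its term 7, giving 145.
Term 20 comes from track B (its 7th entry): 60.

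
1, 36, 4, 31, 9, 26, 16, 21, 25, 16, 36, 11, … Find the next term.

49

The terms cycle through 2 interleaved subsequences.
Stream A: 1, 4, 9, 16, 25, 36. Consecutive squares n² from n = 1.
Stream B: 36, 31, 26, 21, 16, 11. Subtracting 5 each time.
Term 13 comes from stream A (its 7th entry): 49.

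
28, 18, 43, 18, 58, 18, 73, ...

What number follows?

18

Taking every 2nd term gives 2 separate tracks.
Track A: 28, 43, 58, 73 (linear: a_n = 13 + 15·n).
Track B: 18, 18, 18 (constant 18).
Position 8 falls in track B as its term 4, giving 18.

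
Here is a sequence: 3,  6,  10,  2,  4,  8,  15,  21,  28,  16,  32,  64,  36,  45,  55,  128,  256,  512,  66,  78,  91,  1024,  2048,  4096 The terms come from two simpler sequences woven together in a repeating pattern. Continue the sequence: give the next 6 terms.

The slot pattern repeats as AAABBB (period 6), so there are 2 interleaved tracks.
Track A = 3, 6, 10, 15, 21, 28, 36, 45, 55, 66, 78, 91: the triangular numbers T_2, T_3, ….
Track B = 2, 4, 8, 16, 32, 64, 128, 256, 512, 1024, 2048, 4096: a geometric progression (common ratio 2).
Position 25 → track A, term 13 = 105.
Term 26 comes from track A (its 14th entry): 120.
Position 27 falls in track A as its term 15, giving 136.
The 28th slot belongs to track B; its 13th term is 8192.
Position 29 → track B, term 14 = 16384.
Term 30 comes from track B (its 15th entry): 32768.

105, 120, 136, 8192, 16384, 32768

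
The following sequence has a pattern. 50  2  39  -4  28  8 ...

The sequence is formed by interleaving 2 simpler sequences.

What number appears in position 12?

-64

Odd-indexed and even-indexed terms follow separate rules.
Stream A = 50, 39, 28: arithmetic, step −11.
Stream B = 2, -4, 8: geometric, ×-2 each step.
Position 12 → stream B, term 6 = -64.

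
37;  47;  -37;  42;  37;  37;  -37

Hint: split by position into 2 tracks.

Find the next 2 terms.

Split by position mod 2 into 2 tracks.
Track A: 37, -37, 37, -37 — oscillating between 37 and -37.
Track B: 47, 42, 37 — arithmetic with common difference −5.
Position 8 → track B, term 4 = 32.
Position 9 → track A, term 5 = 37.

32, 37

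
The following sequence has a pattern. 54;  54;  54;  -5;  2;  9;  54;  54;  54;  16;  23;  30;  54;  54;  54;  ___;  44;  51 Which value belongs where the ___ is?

The slot pattern repeats as AAABBB (period 6), so there are 2 interleaved tracks.
Track A: 54, 54, 54, 54, 54, 54, 54, 54, 54 (the constant sequence 54).
Track B: -5, 2, 9, 16, 23, 30, ?, 44, 51 (adding 7 each time).
Track B's pattern makes the blank 37.

37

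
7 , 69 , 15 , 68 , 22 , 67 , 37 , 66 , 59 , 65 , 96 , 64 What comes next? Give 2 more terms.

Taking every 2nd term gives 2 separate tracks.
Track A is 7, 15, 22, 37, 59, 96, which is a Fibonacci-like recurrence a_n = a_{n-1} + a_{n-2}.
Track B is 69, 68, 67, 66, 65, 64, which is arithmetic with common difference −1.
Term 13 comes from track A (its 7th entry): 155.
The 14th slot belongs to track B; its 7th term is 63.

155, 63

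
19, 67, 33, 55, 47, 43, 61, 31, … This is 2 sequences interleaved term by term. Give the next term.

75

Positions 1, 3, 5, … form one subsequence and positions 2, 4, 6, … form another.
Track A: 19, 33, 47, 61. Arithmetic with common difference +14.
Track B: 67, 55, 43, 31. Linear: a_n = 79 − 12·n.
Position 9 → track A, term 5 = 75.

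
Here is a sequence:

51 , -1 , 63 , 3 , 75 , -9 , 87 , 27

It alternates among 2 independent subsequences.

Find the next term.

Odd-indexed and even-indexed terms follow separate rules.
Subsequence A: 51, 63, 75, 87 (arithmetic with common difference +12).
Subsequence B: -1, 3, -9, 27 (geometric with ratio -3).
Position 9 → subsequence A, term 5 = 99.

99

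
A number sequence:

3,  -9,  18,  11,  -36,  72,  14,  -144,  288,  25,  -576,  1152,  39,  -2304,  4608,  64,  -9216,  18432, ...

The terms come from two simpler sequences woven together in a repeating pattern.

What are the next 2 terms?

103, -36864

The slot pattern repeats as ABB (period 3), so there are 2 interleaved tracks.
Track A: 3, 11, 14, 25, 39, 64 (Fibonacci-style (each term is the sum of the two before it)).
Track B: -9, 18, -36, 72, -144, 288, -576, 1152, -2304, 4608, -9216, 18432 (a geometric progression (common ratio -2)).
The 19th slot belongs to track A; its 7th term is 103.
Position 20 falls in track B as its term 13, giving -36864.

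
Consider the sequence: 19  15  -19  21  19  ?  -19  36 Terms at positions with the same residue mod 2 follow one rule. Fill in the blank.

28

Taking every 2nd term gives 2 separate tracks.
Subsequence A: 19, -19, 19, -19 (oscillating between 19 and -19).
Subsequence B: 15, 21, ?, 36 (triangular numbers starting at T_5).
So the missing entry in subsequence B is 28.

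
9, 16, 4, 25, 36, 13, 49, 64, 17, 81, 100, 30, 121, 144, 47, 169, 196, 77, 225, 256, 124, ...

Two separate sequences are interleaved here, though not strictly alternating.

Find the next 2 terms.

Reading positions in blocks of 3 reveals the pattern AAB — 2 tracks woven together.
Subsequence A: 9, 16, 25, 36, 49, 64, 81, 100, 121, 144, 169, 196, 225, 256 — the squares 3², 4², 5², ….
Subsequence B: 4, 13, 17, 30, 47, 77, 124 — a Fibonacci-like recurrence a_n = a_{n-1} + a_{n-2}.
Term 22 comes from subsequence A (its 15th entry): 289.
Term 23 comes from subsequence A (its 16th entry): 324.

289, 324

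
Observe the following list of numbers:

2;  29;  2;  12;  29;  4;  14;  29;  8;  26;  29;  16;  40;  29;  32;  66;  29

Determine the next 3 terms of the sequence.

Split by position mod 3: positions 1, 4, 7, … form one track, and each other residue class forms its own.
Stream A is 2, 12, 14, 26, 40, 66, which is a Fibonacci-like recurrence a_n = a_{n-1} + a_{n-2}.
Stream B is 29, 29, 29, 29, 29, 29, which is always 29.
Stream C is 2, 4, 8, 16, 32, which is powers 2^1, 2^2, 2^3, ….
The 18th slot belongs to stream C; its 6th term is 64.
Term 19 comes from stream A (its 7th entry): 106.
Term 20 comes from stream B (its 7th entry): 29.

64, 106, 29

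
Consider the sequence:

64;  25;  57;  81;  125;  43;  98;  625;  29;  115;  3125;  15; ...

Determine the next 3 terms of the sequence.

Split by position mod 3 into 3 tracks.
Track A: 64, 81, 98, 115 — arithmetic with common difference +17.
Track B: 25, 125, 625, 3125 — powers 5^2, 5^3, 5^4, ….
Track C: 57, 43, 29, 15 — subtracting 14 each time.
Position 13 falls in track A as its term 5, giving 132.
Position 14 → track B, term 5 = 15625.
Position 15 falls in track C as its term 5, giving 1.

132, 15625, 1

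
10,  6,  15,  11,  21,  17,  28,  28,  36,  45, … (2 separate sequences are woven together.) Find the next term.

45

Split by position mod 2 into 2 tracks.
Subsequence A is 10, 15, 21, 28, 36, which is the triangular numbers T_4, T_5, ….
Subsequence B is 6, 11, 17, 28, 45, which is a Fibonacci-like recurrence a_n = a_{n-1} + a_{n-2}.
The 11th slot belongs to subsequence A; its 6th term is 45.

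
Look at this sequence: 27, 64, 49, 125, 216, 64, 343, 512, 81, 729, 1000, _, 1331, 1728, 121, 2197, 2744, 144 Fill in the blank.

The slot pattern repeats as AAB (period 3), so there are 2 interleaved tracks.
Subsequence A is 27, 64, 125, 216, 343, 512, 729, 1000, 1331, 1728, 2197, 2744, which is perfect cubes starting at 3³.
Subsequence B is 49, 64, 81, ?, 121, 144, which is perfect squares starting at 7².
Filling subsequence B at index 4 by its rule yields 100.

100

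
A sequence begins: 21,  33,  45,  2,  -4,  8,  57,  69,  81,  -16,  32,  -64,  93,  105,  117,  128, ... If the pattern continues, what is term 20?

141

The slot pattern repeats as AAABBB (period 6), so there are 2 interleaved tracks.
Stream A: 21, 33, 45, 57, 69, 81, 93, 105, 117 (arithmetic with common difference +12).
Stream B: 2, -4, 8, -16, 32, -64, 128 (a geometric progression (common ratio -2)).
Position 20 → stream A, term 11 = 141.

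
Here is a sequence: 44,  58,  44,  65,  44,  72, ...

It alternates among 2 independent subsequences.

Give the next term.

Positions 1, 3, 5, … form one subsequence and positions 2, 4, 6, … form another.
Track A = 44, 44, 44: always 44.
Track B = 58, 65, 72: arithmetic, step +7.
Position 7 → track A, term 4 = 44.

44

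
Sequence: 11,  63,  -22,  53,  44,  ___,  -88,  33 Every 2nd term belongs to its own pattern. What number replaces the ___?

43

Odd-indexed and even-indexed terms follow separate rules.
Subsequence A: 11, -22, 44, -88 — geometric with ratio -2.
Subsequence B: 63, 53, ?, 33 — linear: a_n = 73 − 10·n.
Subsequence B's pattern makes the blank 43.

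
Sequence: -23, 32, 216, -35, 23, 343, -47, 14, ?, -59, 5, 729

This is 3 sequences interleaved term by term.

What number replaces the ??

512

Taking every 3rd term gives 3 separate tracks.
Track A: -23, -35, -47, -59 (subtracting 12 each time).
Track B: 32, 23, 14, 5 (arithmetic, step −9).
Track C: 216, 343, ?, 729 (consecutive cubes n³ from n = 6).
So the missing entry in track C is 512.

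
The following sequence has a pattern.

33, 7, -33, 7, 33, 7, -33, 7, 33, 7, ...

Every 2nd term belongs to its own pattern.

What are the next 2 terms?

-33, 7

Odd-indexed and even-indexed terms follow separate rules.
Subsequence A is 33, -33, 33, -33, 33, which is alternating ±33.
Subsequence B is 7, 7, 7, 7, 7, which is the constant sequence 7.
Position 11 → subsequence A, term 6 = -33.
Position 12 → subsequence B, term 6 = 7.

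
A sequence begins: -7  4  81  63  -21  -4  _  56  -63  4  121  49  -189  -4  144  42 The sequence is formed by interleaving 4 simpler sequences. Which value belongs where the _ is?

100

Split by position mod 4 into 4 tracks.
Stream A: -7, -21, -63, -189 — a geometric progression (common ratio 3).
Stream B: 4, -4, 4, -4 — oscillating between 4 and -4.
Stream C: 81, ?, 121, 144 — consecutive squares n² from n = 9.
Stream D: 63, 56, 49, 42 — arithmetic, step −7.
Stream C's pattern makes the blank 100.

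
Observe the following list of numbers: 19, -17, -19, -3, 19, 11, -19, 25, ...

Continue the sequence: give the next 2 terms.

19, 39

Split by position mod 2 into 2 tracks.
Stream A = 19, -19, 19, -19: the oscillation 19·(−1)^(n+1).
Stream B = -17, -3, 11, 25: linear: a_n = -31 + 14·n.
Term 9 comes from stream A (its 5th entry): 19.
The 10th slot belongs to stream B; its 5th term is 39.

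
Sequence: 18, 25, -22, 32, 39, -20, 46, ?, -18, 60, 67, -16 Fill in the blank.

Reading positions in blocks of 3 reveals the pattern AAB — 2 tracks woven together.
Subsequence A: 18, 25, 32, 39, 46, ?, 60, 67. Linear: a_n = 11 + 7·n.
Subsequence B: -22, -20, -18, -16. Adding 2 each time.
So the missing entry in subsequence A is 53.

53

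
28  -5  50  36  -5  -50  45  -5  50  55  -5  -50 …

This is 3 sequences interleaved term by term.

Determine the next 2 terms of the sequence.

66, -5

The terms cycle through 3 interleaved subsequences.
Track A: 28, 36, 45, 55. The triangular numbers T_7, T_8, ….
Track B: -5, -5, -5, -5. Always -5.
Track C: 50, -50, 50, -50. Oscillating between 50 and -50.
The 13th slot belongs to track A; its 5th term is 66.
The 14th slot belongs to track B; its 5th term is -5.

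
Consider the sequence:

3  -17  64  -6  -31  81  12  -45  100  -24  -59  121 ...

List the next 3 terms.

48, -73, 144

Split by position mod 3: positions 1, 4, 7, … form one track, and each other residue class forms its own.
Track A is 3, -6, 12, -24, which is multiplying by -2 each time.
Track B is -17, -31, -45, -59, which is arithmetic with common difference −14.
Track C is 64, 81, 100, 121, which is perfect squares starting at 8².
Position 13 falls in track A as its term 5, giving 48.
Term 14 comes from track B (its 5th entry): -73.
Position 15 falls in track C as its term 5, giving 144.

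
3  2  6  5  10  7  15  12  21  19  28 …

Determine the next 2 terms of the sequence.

Split by position mod 2 into 2 tracks.
Track A is 3, 6, 10, 15, 21, 28, which is triangular numbers n(n+1)/2 for n = 2, 3, ….
Track B is 2, 5, 7, 12, 19, which is Fibonacci-style (each term is the sum of the two before it).
Position 12 → track B, term 6 = 31.
The 13th slot belongs to track A; its 7th term is 36.

31, 36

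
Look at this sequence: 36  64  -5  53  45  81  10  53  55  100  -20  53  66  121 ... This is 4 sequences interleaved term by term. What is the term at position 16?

53

Taking every 4th term gives 4 separate tracks.
Track A: 36, 45, 55, 66. Triangular numbers n(n+1)/2 for n = 8, 9, ….
Track B: 64, 81, 100, 121. The squares 8², 9², 10², ….
Track C: -5, 10, -20. Geometric, ×-2 each step.
Track D: 53, 53, 53. The constant sequence 53.
The 16th slot belongs to track D; its 4th term is 53.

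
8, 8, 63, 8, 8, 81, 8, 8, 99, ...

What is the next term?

Positions follow the repeating pattern AAB; grouping by letter gives 2 tracks.
Subsequence A: 8, 8, 8, 8, 8, 8 (constant 8).
Subsequence B: 63, 81, 99 (adding 18 each time).
Position 10 falls in subsequence A as its term 7, giving 8.

8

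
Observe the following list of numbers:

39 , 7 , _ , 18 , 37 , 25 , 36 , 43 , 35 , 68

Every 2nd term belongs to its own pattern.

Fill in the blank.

38

Taking every 2nd term gives 2 separate tracks.
Track A: 39, ?, 37, 36, 35 — subtracting 1 each time.
Track B: 7, 18, 25, 43, 68 — Fibonacci-style (each term is the sum of the two before it).
So the missing entry in track A is 38.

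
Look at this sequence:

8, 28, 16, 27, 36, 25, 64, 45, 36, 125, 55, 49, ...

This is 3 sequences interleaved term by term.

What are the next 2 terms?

Taking every 3rd term gives 3 separate tracks.
Track A: 8, 27, 64, 125 — perfect cubes starting at 2³.
Track B: 28, 36, 45, 55 — triangular numbers starting at T_7.
Track C: 16, 25, 36, 49 — perfect squares starting at 4².
Position 13 falls in track A as its term 5, giving 216.
Position 14 falls in track B as its term 5, giving 66.

216, 66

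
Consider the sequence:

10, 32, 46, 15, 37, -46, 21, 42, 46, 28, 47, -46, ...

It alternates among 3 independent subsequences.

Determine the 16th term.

The terms cycle through 3 interleaved subsequences.
Track A: 10, 15, 21, 28 (the triangular numbers T_4, T_5, …).
Track B: 32, 37, 42, 47 (linear: a_n = 27 + 5·n).
Track C: 46, -46, 46, -46 (the oscillation 46·(−1)^(n+1)).
Position 16 falls in track A as its term 6, giving 45.

45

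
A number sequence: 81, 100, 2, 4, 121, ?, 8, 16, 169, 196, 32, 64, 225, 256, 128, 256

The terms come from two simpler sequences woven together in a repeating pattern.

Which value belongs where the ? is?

Positions follow the repeating pattern AABB; grouping by letter gives 2 tracks.
Track A is 81, 100, 121, ?, 169, 196, 225, 256, which is consecutive squares n² from n = 9.
Track B is 2, 4, 8, 16, 32, 64, 128, 256, which is multiplying by 2 each time.
So the missing entry in track A is 144.

144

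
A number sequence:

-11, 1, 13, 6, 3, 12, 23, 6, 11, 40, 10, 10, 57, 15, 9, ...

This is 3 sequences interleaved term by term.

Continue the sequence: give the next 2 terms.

Read the sequence 3 terms at a time; column i is its own pattern.
Subsequence A = -11, 6, 23, 40, 57: arithmetic with common difference +17.
Subsequence B = 1, 3, 6, 10, 15: the triangular numbers T_1, T_2, ….
Subsequence C = 13, 12, 11, 10, 9: linear: a_n = 14 − n.
Position 16 falls in subsequence A as its term 6, giving 74.
Position 17 → subsequence B, term 6 = 21.

74, 21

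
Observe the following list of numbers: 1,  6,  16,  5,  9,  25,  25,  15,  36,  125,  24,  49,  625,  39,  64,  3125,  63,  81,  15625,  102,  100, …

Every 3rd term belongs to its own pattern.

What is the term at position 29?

432

Split by position mod 3: positions 1, 4, 7, … form one track, and each other residue class forms its own.
Track A = 1, 5, 25, 125, 625, 3125, 15625: powers of 5.
Track B = 6, 9, 15, 24, 39, 63, 102: a Fibonacci-like recurrence a_n = a_{n-1} + a_{n-2}.
Track C = 16, 25, 36, 49, 64, 81, 100: the squares 4², 5², 6², ….
The 29th slot belongs to track B; its 10th term is 432.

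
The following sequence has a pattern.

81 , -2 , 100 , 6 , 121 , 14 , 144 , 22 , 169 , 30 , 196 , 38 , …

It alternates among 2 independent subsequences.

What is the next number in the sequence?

225

The terms cycle through 2 interleaved subsequences.
Track A = 81, 100, 121, 144, 169, 196: consecutive squares n² from n = 9.
Track B = -2, 6, 14, 22, 30, 38: linear: a_n = -10 + 8·n.
Term 13 comes from track A (its 7th entry): 225.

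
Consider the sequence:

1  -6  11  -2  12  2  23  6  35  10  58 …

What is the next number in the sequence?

14

The terms cycle through 2 interleaved subsequences.
Track A: 1, 11, 12, 23, 35, 58 (a Fibonacci-like recurrence a_n = a_{n-1} + a_{n-2}).
Track B: -6, -2, 2, 6, 10 (linear: a_n = -10 + 4·n).
Position 12 falls in track B as its term 6, giving 14.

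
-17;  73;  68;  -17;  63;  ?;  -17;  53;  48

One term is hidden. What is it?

The slot pattern repeats as ABB (period 3), so there are 2 interleaved tracks.
Track A = -17, -17, -17: always -17.
Track B = 73, 68, 63, ?, 53, 48: arithmetic, step −5.
Filling track B at index 4 by its rule yields 58.

58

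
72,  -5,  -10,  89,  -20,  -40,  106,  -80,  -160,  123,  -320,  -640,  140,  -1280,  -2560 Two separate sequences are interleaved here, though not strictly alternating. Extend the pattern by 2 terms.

157, -5120

The slot pattern repeats as ABB (period 3), so there are 2 interleaved tracks.
Stream A = 72, 89, 106, 123, 140: arithmetic with common difference +17.
Stream B = -5, -10, -20, -40, -80, -160, -320, -640, -1280, -2560: a geometric progression (common ratio 2).
The 16th slot belongs to stream A; its 6th term is 157.
The 17th slot belongs to stream B; its 11th term is -5120.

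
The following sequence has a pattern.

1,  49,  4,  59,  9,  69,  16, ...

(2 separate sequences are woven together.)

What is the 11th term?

36

Split by position mod 2 into 2 tracks.
Subsequence A: 1, 4, 9, 16. The squares 1², 2², 3², ….
Subsequence B: 49, 59, 69. Arithmetic with common difference +10.
Term 11 comes from subsequence A (its 6th entry): 36.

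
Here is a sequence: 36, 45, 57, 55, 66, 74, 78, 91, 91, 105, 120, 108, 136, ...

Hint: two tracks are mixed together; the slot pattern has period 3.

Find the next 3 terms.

153, 125, 171

Positions follow the repeating pattern AAB; grouping by letter gives 2 tracks.
Track A: 36, 45, 55, 66, 78, 91, 105, 120, 136 — triangular numbers starting at T_8.
Track B: 57, 74, 91, 108 — arithmetic, step +17.
The 14th slot belongs to track A; its 10th term is 153.
Term 15 comes from track B (its 5th entry): 125.
Position 16 → track A, term 11 = 171.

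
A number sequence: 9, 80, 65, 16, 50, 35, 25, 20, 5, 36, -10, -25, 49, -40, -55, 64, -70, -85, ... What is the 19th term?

81

Reading positions in blocks of 3 reveals the pattern ABB — 2 tracks woven together.
Track A: 9, 16, 25, 36, 49, 64 — perfect squares starting at 3².
Track B: 80, 65, 50, 35, 20, 5, -10, -25, -40, -55, -70, -85 — subtracting 15 each time.
The 19th slot belongs to track A; its 7th term is 81.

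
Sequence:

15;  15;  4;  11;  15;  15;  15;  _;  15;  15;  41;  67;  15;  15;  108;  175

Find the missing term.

Positions follow the repeating pattern AABB; grouping by letter gives 2 tracks.
Subsequence A: 15, 15, 15, 15, 15, 15, 15, 15 (always 15).
Subsequence B: 4, 11, 15, ?, 41, 67, 108, 175 (a Fibonacci-like recurrence a_n = a_{n-1} + a_{n-2}).
So the missing entry in subsequence B is 26.

26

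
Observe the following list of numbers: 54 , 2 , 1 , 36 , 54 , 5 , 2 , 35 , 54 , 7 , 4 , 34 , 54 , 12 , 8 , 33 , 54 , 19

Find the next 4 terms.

Taking every 4th term gives 4 separate tracks.
Track A: 54, 54, 54, 54, 54 (always 54).
Track B: 2, 5, 7, 12, 19 (Fibonacci-style (each term is the sum of the two before it)).
Track C: 1, 2, 4, 8 (powers of 2).
Track D: 36, 35, 34, 33 (arithmetic with common difference −1).
The 19th slot belongs to track C; its 5th term is 16.
Position 20 falls in track D as its term 5, giving 32.
Term 21 comes from track A (its 6th entry): 54.
Position 22 → track B, term 6 = 31.

16, 32, 54, 31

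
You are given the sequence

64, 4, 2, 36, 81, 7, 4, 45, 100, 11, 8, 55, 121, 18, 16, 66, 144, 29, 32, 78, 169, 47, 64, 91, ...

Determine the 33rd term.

Taking every 4th term gives 4 separate tracks.
Subsequence A is 64, 81, 100, 121, 144, 169, which is the squares 8², 9², 10², ….
Subsequence B is 4, 7, 11, 18, 29, 47, which is each term equals the sum of the previous two.
Subsequence C is 2, 4, 8, 16, 32, 64, which is successive powers of 2.
Subsequence D is 36, 45, 55, 66, 78, 91, which is the triangular numbers T_8, T_9, ….
Position 33 → subsequence A, term 9 = 256.

256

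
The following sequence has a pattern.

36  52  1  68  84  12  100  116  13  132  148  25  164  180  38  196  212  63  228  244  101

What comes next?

The slot pattern repeats as AAB (period 3), so there are 2 interleaved tracks.
Track A is 36, 52, 68, 84, 100, 116, 132, 148, 164, 180, 196, 212, 228, 244, which is arithmetic with common difference +16.
Track B is 1, 12, 13, 25, 38, 63, 101, which is Fibonacci-style (each term is the sum of the two before it).
Position 22 falls in track A as its term 15, giving 260.

260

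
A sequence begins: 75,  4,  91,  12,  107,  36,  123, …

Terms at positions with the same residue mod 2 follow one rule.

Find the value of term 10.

The terms cycle through 2 interleaved subsequences.
Track A: 75, 91, 107, 123. Adding 16 each time.
Track B: 4, 12, 36. A geometric progression (common ratio 3).
Term 10 comes from track B (its 5th entry): 324.

324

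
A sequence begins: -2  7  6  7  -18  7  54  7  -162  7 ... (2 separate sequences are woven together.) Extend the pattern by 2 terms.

Split by position mod 2 into 2 tracks.
Track A: -2, 6, -18, 54, -162 (multiplying by -3 each time).
Track B: 7, 7, 7, 7, 7 (constant 7).
Position 11 → track A, term 6 = 486.
The 12th slot belongs to track B; its 6th term is 7.

486, 7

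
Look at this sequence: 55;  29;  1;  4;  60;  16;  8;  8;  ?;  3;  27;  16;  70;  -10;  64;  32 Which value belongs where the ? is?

Split by position mod 4 into 4 tracks.
Stream A = 55, 60, ?, 70: arithmetic, step +5.
Stream B = 29, 16, 3, -10: linear: a_n = 42 − 13·n.
Stream C = 1, 8, 27, 64: the cubes 1³, 2³, 3³, ….
Stream D = 4, 8, 16, 32: successive powers of 2.
Stream A's pattern makes the blank 65.

65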